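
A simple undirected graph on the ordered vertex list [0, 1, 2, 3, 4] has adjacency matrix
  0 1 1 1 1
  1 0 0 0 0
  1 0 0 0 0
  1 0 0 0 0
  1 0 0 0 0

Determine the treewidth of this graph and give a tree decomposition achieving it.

The largest bag has 2 vertices, giving width 1; this decomposition certifies tw(G) ≤ 1. G has an edge, so its treewidth is at least 1. Hence tw(G) = 1 exactly.

Treewidth 1.
One such decomposition:
Bags: B1 = {0, 1}  B2 = {0, 3}  B3 = {0, 4}  B4 = {0, 2}
Tree: B1–B2, B1–B3, B3–B4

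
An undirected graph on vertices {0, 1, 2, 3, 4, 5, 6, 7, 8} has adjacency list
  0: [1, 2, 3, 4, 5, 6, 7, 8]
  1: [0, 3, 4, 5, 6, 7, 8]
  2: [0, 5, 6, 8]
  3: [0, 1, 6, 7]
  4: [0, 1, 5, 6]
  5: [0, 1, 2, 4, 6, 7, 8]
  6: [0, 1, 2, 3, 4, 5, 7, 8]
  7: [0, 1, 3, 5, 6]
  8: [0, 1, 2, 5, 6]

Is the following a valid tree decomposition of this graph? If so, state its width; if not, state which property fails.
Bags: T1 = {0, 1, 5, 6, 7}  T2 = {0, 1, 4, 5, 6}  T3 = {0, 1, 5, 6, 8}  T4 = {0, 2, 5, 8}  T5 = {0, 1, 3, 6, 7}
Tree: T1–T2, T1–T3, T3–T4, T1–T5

A tree decomposition must satisfy three properties: every vertex lies in some bag; for every edge, both endpoints lie together in some bag; and for every vertex, the bags containing it form a connected subtree. Here edge (6,2) lies in no bag, so the decomposition is invalid.

No — edge (6,2) lies in no bag.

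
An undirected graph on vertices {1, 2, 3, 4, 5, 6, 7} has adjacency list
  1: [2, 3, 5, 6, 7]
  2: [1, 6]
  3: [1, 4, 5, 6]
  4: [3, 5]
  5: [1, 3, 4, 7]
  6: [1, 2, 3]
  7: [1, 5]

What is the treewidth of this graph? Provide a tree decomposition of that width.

Treewidth 2.
One such decomposition:
Bags: B1 = {1, 3, 6}  B2 = {1, 3, 5}  B3 = {1, 5, 7}  B4 = {1, 2, 6}  B5 = {3, 4, 5}
Tree: B1–B2, B2–B3, B1–B4, B2–B5

Every bag has size at most 3, so the width is 3 − 1 = 2 and tw(G) ≤ 2. For the lower bound, the 3 vertices {1, 2, 6} are pairwise adjacent, and any tree decomposition puts a clique entirely inside one bag — forcing width ≥ 2. Therefore the treewidth is 2.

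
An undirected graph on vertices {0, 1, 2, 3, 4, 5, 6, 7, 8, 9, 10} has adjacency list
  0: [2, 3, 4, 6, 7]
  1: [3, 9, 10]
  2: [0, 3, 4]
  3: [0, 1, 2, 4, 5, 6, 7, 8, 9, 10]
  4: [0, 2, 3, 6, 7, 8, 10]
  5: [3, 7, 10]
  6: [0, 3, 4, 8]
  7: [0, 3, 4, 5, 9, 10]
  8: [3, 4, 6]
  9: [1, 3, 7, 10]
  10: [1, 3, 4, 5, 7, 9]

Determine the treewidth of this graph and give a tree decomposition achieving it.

Treewidth 3.
Bags: B1 = {0, 3, 4, 7}  B2 = {3, 4, 7, 10}  B3 = {3, 7, 9, 10}  B4 = {0, 3, 4, 6}  B5 = {1, 3, 9, 10}  B6 = {3, 5, 7, 10}  B7 = {0, 2, 3, 4}  B8 = {3, 4, 6, 8}
Tree: B1–B2, B2–B3, B1–B4, B3–B5, B3–B6, B4–B7, B4–B8

Each bag holds 4 vertices, so the decomposition has width 3, which upper-bounds the treewidth. For the lower bound, the 4 vertices {1, 3, 9, 10} are pairwise adjacent, and any tree decomposition puts a clique entirely inside one bag — forcing width ≥ 3. The upper and lower bounds meet at 3, so that is the treewidth.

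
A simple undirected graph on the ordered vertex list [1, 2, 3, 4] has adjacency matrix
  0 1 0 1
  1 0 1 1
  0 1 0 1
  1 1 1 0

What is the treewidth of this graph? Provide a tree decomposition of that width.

Treewidth 2.
One optimal decomposition is:
Bags: B1 = {1, 2, 4}  B2 = {2, 3, 4}
Tree: B1–B2

Every bag has size at most 3, so the width is 3 − 1 = 2 and tw(G) ≤ 2. For the lower bound, the 3 vertices {1, 2, 4} are pairwise adjacent, and any tree decomposition puts a clique entirely inside one bag — forcing width ≥ 2. The upper and lower bounds meet at 2, so that is the treewidth.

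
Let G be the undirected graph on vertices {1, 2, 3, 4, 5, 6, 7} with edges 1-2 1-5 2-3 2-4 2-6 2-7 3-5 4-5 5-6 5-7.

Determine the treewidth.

2

A width-2 tree decomposition is:
Bags: B1 = {1, 2, 5}  B2 = {2, 5, 7}  B3 = {2, 5, 6}  B4 = {2, 3, 5}  B5 = {2, 4, 5}
Tree: B1–B2, B2–B3, B3–B4, B4–B5
Each bag holds 3 vertices, so the decomposition has width 2, which upper-bounds the treewidth. Since 2–1–5–7–2 is a cycle in G, G is not acyclic. Forests are exactly the graphs of treewidth ≤ 1, so tw(G) ≥ 2. Therefore the treewidth is 2.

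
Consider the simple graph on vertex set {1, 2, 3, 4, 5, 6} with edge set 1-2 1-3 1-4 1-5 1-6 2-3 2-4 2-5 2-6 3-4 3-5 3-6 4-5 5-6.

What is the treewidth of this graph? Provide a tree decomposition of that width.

Treewidth 4.
One such decomposition:
Bags: B1 = {1, 2, 3, 4, 5}  B2 = {1, 2, 3, 5, 6}
Tree: B1–B2

Every bag has size at most 5, so the width is 5 − 1 = 4 and tw(G) ≤ 4. For the lower bound, the 5 vertices {1, 2, 3, 4, 5} are pairwise adjacent, and any tree decomposition puts a clique entirely inside one bag — forcing width ≥ 4. Combining the bounds, tw(G) = 4.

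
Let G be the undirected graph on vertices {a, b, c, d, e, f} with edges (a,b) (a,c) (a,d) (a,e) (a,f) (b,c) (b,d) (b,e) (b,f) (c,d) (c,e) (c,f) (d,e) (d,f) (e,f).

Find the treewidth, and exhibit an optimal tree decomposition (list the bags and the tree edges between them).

A single bag containing all 6 vertices is trivially a valid decomposition of width 5. Conversely, {a, b, c, d, e, f} is a clique of size 6, and the vertices of any clique must share a bag in every tree decomposition; so some bag has ≥ 6 vertices and tw(G) ≥ 5. The upper and lower bounds meet at 5, so that is the treewidth.

Treewidth 5.
One optimal decomposition is:
Bags: B1 = {a, b, c, d, e, f}
Tree: (single bag)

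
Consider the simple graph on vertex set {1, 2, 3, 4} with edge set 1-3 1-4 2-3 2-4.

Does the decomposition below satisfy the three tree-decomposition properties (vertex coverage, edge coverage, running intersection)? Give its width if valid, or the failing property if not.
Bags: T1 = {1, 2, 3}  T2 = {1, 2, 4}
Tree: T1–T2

Yes; width 2.

Checking the three conditions: (i) the bags cover all of {1, 2, 3, 4}; (ii) for each edge, some bag contains both endpoints; (iii) the bags containing any fixed vertex form a subtree. All hold, so the decomposition is valid with width 3 − 1 = 2.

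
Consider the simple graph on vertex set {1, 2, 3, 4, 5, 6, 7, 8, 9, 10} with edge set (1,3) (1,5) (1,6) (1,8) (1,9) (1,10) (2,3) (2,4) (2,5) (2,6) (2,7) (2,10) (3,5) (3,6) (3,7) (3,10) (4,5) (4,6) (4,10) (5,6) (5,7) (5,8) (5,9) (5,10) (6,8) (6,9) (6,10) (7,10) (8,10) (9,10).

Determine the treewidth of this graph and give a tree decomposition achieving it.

Each bag holds 5 vertices, so the decomposition has width 4, which upper-bounds the treewidth. Conversely, {1, 5, 6, 8, 10} is a clique of size 5, and the vertices of any clique must share a bag in every tree decomposition; so some bag has ≥ 5 vertices and tw(G) ≥ 4. Combining the bounds, tw(G) = 4.

Treewidth 4.
One optimal decomposition is:
Bags: B1 = {2, 3, 5, 6, 10}  B2 = {1, 3, 5, 6, 10}  B3 = {2, 4, 5, 6, 10}  B4 = {1, 5, 6, 8, 10}  B5 = {2, 3, 5, 7, 10}  B6 = {1, 5, 6, 9, 10}
Tree: B1–B2, B1–B3, B2–B4, B1–B5, B4–B6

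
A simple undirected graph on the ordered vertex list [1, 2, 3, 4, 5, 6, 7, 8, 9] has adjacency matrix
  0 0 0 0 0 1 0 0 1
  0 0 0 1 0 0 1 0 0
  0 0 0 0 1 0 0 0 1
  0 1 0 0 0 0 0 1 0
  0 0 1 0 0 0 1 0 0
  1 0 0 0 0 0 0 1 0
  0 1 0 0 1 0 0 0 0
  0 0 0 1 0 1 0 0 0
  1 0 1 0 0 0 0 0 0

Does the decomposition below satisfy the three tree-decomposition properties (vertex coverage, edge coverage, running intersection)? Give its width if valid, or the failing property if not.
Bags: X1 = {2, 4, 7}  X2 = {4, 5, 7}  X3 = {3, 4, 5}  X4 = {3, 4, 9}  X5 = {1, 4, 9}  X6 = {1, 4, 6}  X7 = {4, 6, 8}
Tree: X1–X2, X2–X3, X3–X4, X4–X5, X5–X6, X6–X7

Yes; width 2.

Vertex coverage: the bags together contain {1, 2, 3, 4, 5, 6, 7, 8, 9}, the full vertex set. Edge coverage: each edge of G has both endpoints in at least one bag. Running intersection: for every vertex, the bags containing it form a connected subtree. All three properties hold, so this is a valid tree decomposition of width max|bag| − 1 = 2, and hence tw(G) ≤ 2.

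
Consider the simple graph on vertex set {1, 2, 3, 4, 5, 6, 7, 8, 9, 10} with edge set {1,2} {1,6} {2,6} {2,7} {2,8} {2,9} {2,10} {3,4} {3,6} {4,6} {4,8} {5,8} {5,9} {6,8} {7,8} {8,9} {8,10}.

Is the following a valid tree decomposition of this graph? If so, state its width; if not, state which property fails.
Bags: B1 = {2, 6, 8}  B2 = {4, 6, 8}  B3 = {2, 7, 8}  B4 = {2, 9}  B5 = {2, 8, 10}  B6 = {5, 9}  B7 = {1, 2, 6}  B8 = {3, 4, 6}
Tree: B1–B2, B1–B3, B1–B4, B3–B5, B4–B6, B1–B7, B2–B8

No — edge (8,9) lies in no bag.

A tree decomposition must satisfy three properties: every vertex lies in some bag; for every edge, both endpoints lie together in some bag; and for every vertex, the bags containing it form a connected subtree. Here edge (8,9) lies in no bag, so the decomposition is invalid.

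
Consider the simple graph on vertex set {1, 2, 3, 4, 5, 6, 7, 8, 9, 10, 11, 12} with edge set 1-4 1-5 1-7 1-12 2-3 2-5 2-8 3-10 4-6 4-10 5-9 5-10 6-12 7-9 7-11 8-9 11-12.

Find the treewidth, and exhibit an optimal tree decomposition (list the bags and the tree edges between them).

Each bag holds 4 vertices, so the decomposition has width 3, which upper-bounds the treewidth. For the lower bound: the 4 vertex sets {2,3,8}, {10}, {5}, {1,4,7,9} are disjoint, each induces a connected subgraph, and every pair is joined by at least one edge of G. Contracting each set to a single vertex therefore yields K_{4} as a minor, and since treewidth is minor-monotone, tw(G) ≥ tw(K_{4}) = 3. Therefore the treewidth is 3.

Treewidth 3.
One optimal decomposition is:
Bags: B1 = {2, 3, 8, 10}  B2 = {2, 5, 8, 10}  B3 = {5, 8, 9, 10}  B4 = {4, 5, 9, 10}  B5 = {1, 4, 5, 9}  B6 = {1, 4, 7, 9}  B7 = {1, 4, 6, 7}  B8 = {1, 6, 7, 12}  B9 = {6, 7, 11, 12}
Tree: B1–B2, B2–B3, B3–B4, B4–B5, B5–B6, B6–B7, B7–B8, B8–B9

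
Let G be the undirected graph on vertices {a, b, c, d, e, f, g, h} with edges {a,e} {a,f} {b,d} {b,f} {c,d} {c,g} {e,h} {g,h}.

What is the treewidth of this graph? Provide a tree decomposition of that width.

Treewidth 2.
One such decomposition:
Bags: B1 = {c, d, g}  B2 = {b, d, g}  B3 = {b, f, g}  B4 = {a, f, g}  B5 = {a, e, g}  B6 = {e, g, h}
Tree: B1–B2, B2–B3, B3–B4, B4–B5, B5–B6

Each bag holds 3 vertices, so the decomposition has width 2, which upper-bounds the treewidth. For the lower bound, G contains the cycle g–c–d–b–f–a–e–h–g, so G is not a forest; only forests have treewidth ≤ 1, hence tw(G) ≥ 2. The upper and lower bounds meet at 2, so that is the treewidth.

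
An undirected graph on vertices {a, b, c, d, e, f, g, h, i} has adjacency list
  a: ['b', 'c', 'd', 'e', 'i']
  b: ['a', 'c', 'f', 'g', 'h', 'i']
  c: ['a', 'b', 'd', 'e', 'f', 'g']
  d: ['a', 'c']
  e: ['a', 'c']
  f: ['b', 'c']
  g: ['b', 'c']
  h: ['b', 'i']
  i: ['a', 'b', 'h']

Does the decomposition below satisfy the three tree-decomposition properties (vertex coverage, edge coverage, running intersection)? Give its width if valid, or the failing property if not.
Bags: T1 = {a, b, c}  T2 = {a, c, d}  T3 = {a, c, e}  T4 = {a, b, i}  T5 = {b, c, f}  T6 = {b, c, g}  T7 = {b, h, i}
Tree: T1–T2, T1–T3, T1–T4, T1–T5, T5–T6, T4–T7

Every vertex of G appears in some bag (union = {a, b, c, d, e, f, g, h, i}); every edge is covered by a bag; and for each vertex v the set of bags containing v is connected in the bag tree. The decomposition is therefore valid. The largest bag has 3 vertices, so the width is 2.

Yes; width 2.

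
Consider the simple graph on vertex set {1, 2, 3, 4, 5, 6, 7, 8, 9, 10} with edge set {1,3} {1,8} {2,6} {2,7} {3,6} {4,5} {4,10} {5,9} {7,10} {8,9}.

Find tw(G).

A width-2 tree decomposition is:
Bags: B1 = {5, 8, 9}  B2 = {1, 5, 8}  B3 = {1, 3, 5}  B4 = {3, 5, 6}  B5 = {2, 5, 6}  B6 = {2, 5, 7}  B7 = {5, 7, 10}  B8 = {4, 5, 10}
Tree: B1–B2, B2–B3, B3–B4, B4–B5, B5–B6, B6–B7, B7–B8
Each bag holds 3 vertices, so the decomposition has width 2, which upper-bounds the treewidth. The edges 5–9–8–1–3–6–2–7–10–4–5 form a cycle, so G is not a tree and its treewidth is at least 2. Therefore the treewidth is 2.

2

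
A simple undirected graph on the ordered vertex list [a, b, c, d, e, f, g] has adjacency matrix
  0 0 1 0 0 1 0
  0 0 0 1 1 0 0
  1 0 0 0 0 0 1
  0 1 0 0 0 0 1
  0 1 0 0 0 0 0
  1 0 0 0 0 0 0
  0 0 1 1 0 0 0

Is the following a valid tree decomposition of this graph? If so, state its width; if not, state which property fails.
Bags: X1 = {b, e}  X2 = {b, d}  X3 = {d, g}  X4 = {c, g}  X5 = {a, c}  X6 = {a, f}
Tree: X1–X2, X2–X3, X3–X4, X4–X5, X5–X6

Every vertex of G appears in some bag (union = {a, b, c, d, e, f, g}); every edge is covered by a bag; and for each vertex v the set of bags containing v is connected in the bag tree. The decomposition is therefore valid. The largest bag has 2 vertices, so the width is 1.

Yes; width 1.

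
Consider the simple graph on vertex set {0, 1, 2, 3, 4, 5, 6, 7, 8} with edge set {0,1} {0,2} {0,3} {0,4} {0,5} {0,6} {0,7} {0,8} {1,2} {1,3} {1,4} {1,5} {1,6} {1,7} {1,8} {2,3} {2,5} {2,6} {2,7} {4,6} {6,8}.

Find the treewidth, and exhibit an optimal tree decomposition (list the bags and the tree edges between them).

Treewidth 3.
One such decomposition:
Bags: B1 = {0, 1, 2, 5}  B2 = {0, 1, 2, 7}  B3 = {0, 1, 2, 6}  B4 = {0, 1, 6, 8}  B5 = {0, 1, 4, 6}  B6 = {0, 1, 2, 3}
Tree: B1–B2, B1–B3, B3–B4, B3–B5, B3–B6

Each bag holds 4 vertices, so the decomposition has width 3, which upper-bounds the treewidth. Conversely, {0, 1, 6, 8} is a clique of size 4, and the vertices of any clique must share a bag in every tree decomposition; so some bag has ≥ 4 vertices and tw(G) ≥ 3. Therefore the treewidth is 3.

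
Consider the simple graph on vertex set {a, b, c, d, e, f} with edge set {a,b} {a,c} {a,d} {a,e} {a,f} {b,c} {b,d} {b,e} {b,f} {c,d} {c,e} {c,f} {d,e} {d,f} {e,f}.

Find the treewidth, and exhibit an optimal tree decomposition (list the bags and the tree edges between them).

With just one bag of size 6, the width is 6 − 1 = 5, so tw(G) ≤ 5. On the other hand G contains the 6-clique {a, b, c, d, e, f}. A clique must lie in a single bag of any decomposition, so no decomposition can have width below 5. Hence tw(G) = 5 exactly.

Treewidth 5.
One such decomposition:
Bags: B1 = {a, b, c, d, e, f}
Tree: (single bag)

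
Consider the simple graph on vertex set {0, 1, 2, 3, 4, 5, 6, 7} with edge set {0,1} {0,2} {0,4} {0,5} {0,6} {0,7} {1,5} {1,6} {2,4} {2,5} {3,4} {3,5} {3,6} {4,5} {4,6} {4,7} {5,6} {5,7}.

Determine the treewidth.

A width-3 tree decomposition is:
Bags: B1 = {3, 4, 5, 6}  B2 = {0, 4, 5, 6}  B3 = {0, 1, 5, 6}  B4 = {0, 4, 5, 7}  B5 = {0, 2, 4, 5}
Tree: B1–B2, B2–B3, B2–B4, B2–B5
Every bag has size at most 4, so the width is 4 − 1 = 3 and tw(G) ≤ 3. On the other hand G contains the 4-clique {0, 1, 5, 6}. A clique must lie in a single bag of any decomposition, so no decomposition can have width below 3. Hence tw(G) = 3 exactly.

3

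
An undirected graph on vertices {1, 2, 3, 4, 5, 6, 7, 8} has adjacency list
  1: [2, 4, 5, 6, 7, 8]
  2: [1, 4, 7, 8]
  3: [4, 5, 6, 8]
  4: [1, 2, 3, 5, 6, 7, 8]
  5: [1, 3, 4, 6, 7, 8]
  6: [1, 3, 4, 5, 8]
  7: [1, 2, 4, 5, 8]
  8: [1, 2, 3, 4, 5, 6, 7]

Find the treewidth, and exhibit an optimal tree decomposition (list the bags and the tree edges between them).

Each bag holds 5 vertices, so the decomposition has width 4, which upper-bounds the treewidth. Conversely, {1, 2, 4, 7, 8} is a clique of size 5, and the vertices of any clique must share a bag in every tree decomposition; so some bag has ≥ 5 vertices and tw(G) ≥ 4. The upper and lower bounds meet at 4, so that is the treewidth.

Treewidth 4.
One optimal decomposition is:
Bags: B1 = {1, 4, 5, 7, 8}  B2 = {1, 2, 4, 7, 8}  B3 = {1, 4, 5, 6, 8}  B4 = {3, 4, 5, 6, 8}
Tree: B1–B2, B1–B3, B3–B4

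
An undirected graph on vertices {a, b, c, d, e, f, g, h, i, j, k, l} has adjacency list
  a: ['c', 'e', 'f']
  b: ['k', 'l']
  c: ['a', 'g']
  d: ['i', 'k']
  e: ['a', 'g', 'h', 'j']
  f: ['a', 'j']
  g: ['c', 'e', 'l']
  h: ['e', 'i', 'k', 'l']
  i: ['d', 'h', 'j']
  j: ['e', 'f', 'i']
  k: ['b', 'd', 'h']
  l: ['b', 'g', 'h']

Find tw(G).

A width-3 tree decomposition is:
Bags: B1 = {b, d, k, l}  B2 = {d, h, k, l}  B3 = {d, h, i, l}  B4 = {g, h, i, l}  B5 = {e, g, h, i}  B6 = {e, g, i, j}  B7 = {c, e, g, j}  B8 = {a, c, e, j}  B9 = {a, c, f, j}
Tree: B1–B2, B2–B3, B3–B4, B4–B5, B5–B6, B6–B7, B7–B8, B8–B9
The largest bag has 4 vertices, giving width 3; this decomposition certifies tw(G) ≤ 3. For the lower bound: the 4 vertex sets {b,d,k}, {l}, {h}, {e,g,i,j} are disjoint, each induces a connected subgraph, and every pair is joined by at least one edge of G. Contracting each set to a single vertex therefore yields K_{4} as a minor, and since treewidth is minor-monotone, tw(G) ≥ tw(K_{4}) = 3. The upper and lower bounds meet at 3, so that is the treewidth.

3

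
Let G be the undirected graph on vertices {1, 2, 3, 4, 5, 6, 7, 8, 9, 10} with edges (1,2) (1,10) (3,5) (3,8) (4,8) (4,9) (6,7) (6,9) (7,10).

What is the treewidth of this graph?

1

A width-1 tree decomposition is:
Bags: B1 = {1, 2}  B2 = {1, 10}  B3 = {7, 10}  B4 = {6, 7}  B5 = {6, 9}  B6 = {4, 9}  B7 = {4, 8}  B8 = {3, 8}  B9 = {3, 5}
Tree: B1–B2, B2–B3, B3–B4, B4–B5, B5–B6, B6–B7, B7–B8, B8–B9
The largest bag has 2 vertices, giving width 1; this decomposition certifies tw(G) ≤ 1. G has an edge, so its treewidth is at least 1. The upper and lower bounds meet at 1, so that is the treewidth.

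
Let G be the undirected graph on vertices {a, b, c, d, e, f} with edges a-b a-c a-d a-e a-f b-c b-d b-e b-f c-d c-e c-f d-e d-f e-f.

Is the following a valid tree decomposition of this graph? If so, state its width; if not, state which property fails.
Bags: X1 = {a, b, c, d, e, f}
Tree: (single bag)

Checking the three conditions: (i) the bags cover all of {a, b, c, d, e, f}; (ii) for each edge, some bag contains both endpoints; (iii) the bags containing any fixed vertex form a subtree. All hold, so the decomposition is valid with width 6 − 1 = 5.

Yes; width 5.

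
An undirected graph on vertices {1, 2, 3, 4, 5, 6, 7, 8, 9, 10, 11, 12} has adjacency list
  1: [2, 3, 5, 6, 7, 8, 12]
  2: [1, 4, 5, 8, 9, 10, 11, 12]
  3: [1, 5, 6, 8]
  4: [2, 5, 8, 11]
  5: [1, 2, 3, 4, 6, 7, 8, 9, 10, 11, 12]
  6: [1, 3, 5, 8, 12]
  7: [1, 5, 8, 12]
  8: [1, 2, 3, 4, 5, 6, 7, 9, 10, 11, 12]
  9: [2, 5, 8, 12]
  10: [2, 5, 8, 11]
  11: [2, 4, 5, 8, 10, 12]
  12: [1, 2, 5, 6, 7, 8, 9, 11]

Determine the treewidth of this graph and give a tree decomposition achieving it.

Treewidth 4.
Bags: B1 = {1, 2, 5, 8, 12}  B2 = {2, 5, 8, 11, 12}  B3 = {2, 4, 5, 8, 11}  B4 = {2, 5, 8, 10, 11}  B5 = {1, 5, 6, 8, 12}  B6 = {2, 5, 8, 9, 12}  B7 = {1, 5, 7, 8, 12}  B8 = {1, 3, 5, 6, 8}
Tree: B1–B2, B2–B3, B3–B4, B1–B5, B2–B6, B1–B7, B5–B8

Each bag holds 5 vertices, so the decomposition has width 4, which upper-bounds the treewidth. On the other hand G contains the 5-clique {1, 2, 5, 8, 12}. A clique must lie in a single bag of any decomposition, so no decomposition can have width below 4. Therefore the treewidth is 4.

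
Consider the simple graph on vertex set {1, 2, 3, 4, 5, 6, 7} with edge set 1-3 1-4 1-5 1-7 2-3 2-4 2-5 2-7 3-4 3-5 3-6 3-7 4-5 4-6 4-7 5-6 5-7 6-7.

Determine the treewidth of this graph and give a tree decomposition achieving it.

Every bag has size at most 5, so the width is 5 − 1 = 4 and tw(G) ≤ 4. For the lower bound, the 5 vertices {1, 3, 4, 5, 7} are pairwise adjacent, and any tree decomposition puts a clique entirely inside one bag — forcing width ≥ 4. The upper and lower bounds meet at 4, so that is the treewidth.

Treewidth 4.
Bags: B1 = {1, 3, 4, 5, 7}  B2 = {3, 4, 5, 6, 7}  B3 = {2, 3, 4, 5, 7}
Tree: B1–B2, B1–B3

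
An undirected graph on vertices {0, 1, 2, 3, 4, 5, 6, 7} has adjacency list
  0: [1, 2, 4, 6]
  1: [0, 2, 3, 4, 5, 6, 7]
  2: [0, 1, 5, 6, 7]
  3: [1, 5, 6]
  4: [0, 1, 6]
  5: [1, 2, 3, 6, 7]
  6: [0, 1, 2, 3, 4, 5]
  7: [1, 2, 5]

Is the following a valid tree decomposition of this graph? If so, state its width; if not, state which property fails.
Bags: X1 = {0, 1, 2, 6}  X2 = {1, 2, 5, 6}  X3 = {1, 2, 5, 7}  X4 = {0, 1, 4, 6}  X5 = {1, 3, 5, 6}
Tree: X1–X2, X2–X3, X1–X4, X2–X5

Yes; width 3.

Checking the three conditions: (i) the bags cover all of {0, 1, 2, 3, 4, 5, 6, 7}; (ii) for each edge, some bag contains both endpoints; (iii) the bags containing any fixed vertex form a subtree. All hold, so the decomposition is valid with width 4 − 1 = 3.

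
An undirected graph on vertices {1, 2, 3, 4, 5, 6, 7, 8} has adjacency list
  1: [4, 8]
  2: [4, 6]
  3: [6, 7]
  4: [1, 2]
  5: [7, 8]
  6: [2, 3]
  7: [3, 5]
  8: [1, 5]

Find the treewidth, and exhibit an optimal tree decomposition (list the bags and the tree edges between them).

Every bag has size at most 3, so the width is 3 − 1 = 2 and tw(G) ≤ 2. For the lower bound, G contains the cycle 5–7–3–6–2–4–1–8–5, so G is not a forest; only forests have treewidth ≤ 1, hence tw(G) ≥ 2. Therefore the treewidth is 2.

Treewidth 2.
One such decomposition:
Bags: B1 = {3, 5, 7}  B2 = {3, 5, 6}  B3 = {2, 5, 6}  B4 = {2, 4, 5}  B5 = {1, 4, 5}  B6 = {1, 5, 8}
Tree: B1–B2, B2–B3, B3–B4, B4–B5, B5–B6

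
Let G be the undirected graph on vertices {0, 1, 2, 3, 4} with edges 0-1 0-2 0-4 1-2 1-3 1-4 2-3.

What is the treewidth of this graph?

2

A width-2 tree decomposition is:
Bags: B1 = {0, 1, 2}  B2 = {0, 1, 4}  B3 = {1, 2, 3}
Tree: B1–B2, B1–B3
Each bag holds 3 vertices, so the decomposition has width 2, which upper-bounds the treewidth. On the other hand G contains the 3-clique {0, 1, 2}. A clique must lie in a single bag of any decomposition, so no decomposition can have width below 2. Therefore the treewidth is 2.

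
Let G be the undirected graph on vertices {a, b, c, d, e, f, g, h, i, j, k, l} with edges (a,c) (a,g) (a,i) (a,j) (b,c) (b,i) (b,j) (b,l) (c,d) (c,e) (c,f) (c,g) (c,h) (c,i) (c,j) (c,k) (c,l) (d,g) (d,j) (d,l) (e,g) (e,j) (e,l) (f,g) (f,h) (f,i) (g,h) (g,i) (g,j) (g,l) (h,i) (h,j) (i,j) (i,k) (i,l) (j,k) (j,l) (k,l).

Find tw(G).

A width-4 tree decomposition is:
Bags: B1 = {c, d, g, j, l}  B2 = {c, e, g, j, l}  B3 = {c, g, i, j, l}  B4 = {b, c, i, j, l}  B5 = {c, i, j, k, l}  B6 = {c, g, h, i, j}  B7 = {a, c, g, i, j}  B8 = {c, f, g, h, i}
Tree: B1–B2, B1–B3, B3–B4, B3–B5, B3–B6, B6–B7, B6–B8
The largest bag has 5 vertices, giving width 4; this decomposition certifies tw(G) ≤ 4. On the other hand G contains the 5-clique {c, d, g, j, l}. A clique must lie in a single bag of any decomposition, so no decomposition can have width below 4. The upper and lower bounds meet at 4, so that is the treewidth.

4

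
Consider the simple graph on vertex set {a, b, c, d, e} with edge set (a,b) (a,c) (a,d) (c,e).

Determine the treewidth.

1

A width-1 tree decomposition is:
Bags: B1 = {a, b}  B2 = {a, c}  B3 = {c, e}  B4 = {a, d}
Tree: B1–B2, B2–B3, B2–B4
The largest bag has 2 vertices, giving width 1; this decomposition certifies tw(G) ≤ 1. Since G has at least one edge (e.g. b–a), it is not an edgeless graph, so tw(G) ≥ 1. Therefore the treewidth is 1.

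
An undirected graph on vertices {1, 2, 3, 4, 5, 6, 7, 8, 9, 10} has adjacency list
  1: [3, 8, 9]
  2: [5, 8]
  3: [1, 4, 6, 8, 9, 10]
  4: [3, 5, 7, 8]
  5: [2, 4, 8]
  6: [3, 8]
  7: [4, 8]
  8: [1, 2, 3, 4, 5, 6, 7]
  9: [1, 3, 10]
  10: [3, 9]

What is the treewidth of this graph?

A width-2 tree decomposition is:
Bags: B1 = {3, 4, 8}  B2 = {4, 7, 8}  B3 = {4, 5, 8}  B4 = {3, 6, 8}  B5 = {1, 3, 8}  B6 = {1, 3, 9}  B7 = {3, 9, 10}  B8 = {2, 5, 8}
Tree: B1–B2, B1–B3, B1–B4, B1–B5, B5–B6, B6–B7, B3–B8
The largest bag has 3 vertices, giving width 2; this decomposition certifies tw(G) ≤ 2. On the other hand G contains the 3-clique {2, 5, 8}. A clique must lie in a single bag of any decomposition, so no decomposition can have width below 2. The upper and lower bounds meet at 2, so that is the treewidth.

2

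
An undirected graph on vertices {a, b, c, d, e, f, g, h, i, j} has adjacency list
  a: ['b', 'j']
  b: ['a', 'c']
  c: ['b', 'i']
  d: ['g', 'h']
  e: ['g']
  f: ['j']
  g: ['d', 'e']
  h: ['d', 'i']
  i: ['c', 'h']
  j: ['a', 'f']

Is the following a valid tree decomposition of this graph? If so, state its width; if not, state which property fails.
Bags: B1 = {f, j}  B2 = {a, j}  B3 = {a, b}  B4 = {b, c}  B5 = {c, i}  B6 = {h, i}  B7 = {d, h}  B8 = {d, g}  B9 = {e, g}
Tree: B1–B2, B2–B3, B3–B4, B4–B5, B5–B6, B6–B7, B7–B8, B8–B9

Vertex coverage: the bags together contain {a, b, c, d, e, f, g, h, i, j}, the full vertex set. Edge coverage: each edge of G has both endpoints in at least one bag. Running intersection: for every vertex, the bags containing it form a connected subtree. All three properties hold, so this is a valid tree decomposition of width max|bag| − 1 = 1, and hence tw(G) ≤ 1.

Yes; width 1.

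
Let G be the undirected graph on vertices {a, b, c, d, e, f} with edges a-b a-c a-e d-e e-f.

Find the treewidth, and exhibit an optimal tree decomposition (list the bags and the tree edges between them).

The largest bag has 2 vertices, giving width 1; this decomposition certifies tw(G) ≤ 1. Since G has at least one edge (e.g. a–c), it is not an edgeless graph, so tw(G) ≥ 1. Combining the bounds, tw(G) = 1.

Treewidth 1.
Bags: B1 = {a, c}  B2 = {a, b}  B3 = {a, e}  B4 = {d, e}  B5 = {e, f}
Tree: B1–B2, B2–B3, B3–B4, B4–B5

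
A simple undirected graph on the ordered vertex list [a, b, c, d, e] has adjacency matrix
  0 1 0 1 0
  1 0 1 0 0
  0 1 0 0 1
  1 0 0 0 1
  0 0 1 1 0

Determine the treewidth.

A width-2 tree decomposition is:
Bags: B1 = {a, b, c}  B2 = {a, c, d}  B3 = {c, d, e}
Tree: B1–B2, B2–B3
Every bag has size at most 3, so the width is 3 − 1 = 2 and tw(G) ≤ 2. Since c–b–a–d–e–c is a cycle in G, G is not acyclic. Forests are exactly the graphs of treewidth ≤ 1, so tw(G) ≥ 2. Combining the bounds, tw(G) = 2.

2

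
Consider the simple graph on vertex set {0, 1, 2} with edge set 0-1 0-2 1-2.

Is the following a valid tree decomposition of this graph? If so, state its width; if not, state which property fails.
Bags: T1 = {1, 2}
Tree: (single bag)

No — vertex 0 appears in no bag.

A tree decomposition must satisfy three properties: every vertex lies in some bag; for every edge, both endpoints lie together in some bag; and for every vertex, the bags containing it form a connected subtree. Here vertex 0 appears in no bag, so the decomposition is invalid.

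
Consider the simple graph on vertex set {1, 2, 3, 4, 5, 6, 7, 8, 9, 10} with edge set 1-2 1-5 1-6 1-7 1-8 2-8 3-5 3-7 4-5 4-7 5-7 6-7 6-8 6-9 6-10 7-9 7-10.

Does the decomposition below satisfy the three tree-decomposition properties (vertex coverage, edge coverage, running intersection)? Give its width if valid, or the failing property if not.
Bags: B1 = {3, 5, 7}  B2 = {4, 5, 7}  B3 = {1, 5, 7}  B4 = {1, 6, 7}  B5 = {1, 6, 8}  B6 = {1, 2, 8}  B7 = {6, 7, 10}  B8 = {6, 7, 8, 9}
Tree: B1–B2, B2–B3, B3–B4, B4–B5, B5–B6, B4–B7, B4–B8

A tree decomposition must satisfy three properties: every vertex lies in some bag; for every edge, both endpoints lie together in some bag; and for every vertex, the bags containing it form a connected subtree. Here bags containing vertex 8 are not connected in the tree, so the decomposition is invalid.

No — bags containing vertex 8 are not connected in the tree.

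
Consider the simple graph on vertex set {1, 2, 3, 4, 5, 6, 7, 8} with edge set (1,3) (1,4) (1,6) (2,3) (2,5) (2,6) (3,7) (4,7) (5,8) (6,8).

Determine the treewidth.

2

A width-2 tree decomposition is:
Bags: B1 = {2, 5, 8}  B2 = {2, 6, 8}  B3 = {2, 3, 6}  B4 = {1, 3, 6}  B5 = {1, 3, 7}  B6 = {1, 4, 7}
Tree: B1–B2, B2–B3, B3–B4, B4–B5, B5–B6
Each bag holds 3 vertices, so the decomposition has width 2, which upper-bounds the treewidth. For the lower bound, G contains the cycle 5–8–6–2–5, so G is not a forest; only forests have treewidth ≤ 1, hence tw(G) ≥ 2. The upper and lower bounds meet at 2, so that is the treewidth.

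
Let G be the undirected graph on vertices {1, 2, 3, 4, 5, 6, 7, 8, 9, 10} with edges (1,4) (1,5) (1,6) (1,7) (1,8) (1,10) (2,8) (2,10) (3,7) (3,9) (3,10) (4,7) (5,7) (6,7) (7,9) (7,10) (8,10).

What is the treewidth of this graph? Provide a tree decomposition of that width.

Treewidth 2.
One optimal decomposition is:
Bags: B1 = {1, 8, 10}  B2 = {1, 7, 10}  B3 = {2, 8, 10}  B4 = {3, 7, 10}  B5 = {1, 6, 7}  B6 = {1, 5, 7}  B7 = {3, 7, 9}  B8 = {1, 4, 7}
Tree: B1–B2, B1–B3, B2–B4, B2–B5, B2–B6, B4–B7, B2–B8

The largest bag has 3 vertices, giving width 2; this decomposition certifies tw(G) ≤ 2. On the other hand G contains the 3-clique {1, 8, 10}. A clique must lie in a single bag of any decomposition, so no decomposition can have width below 2. The upper and lower bounds meet at 2, so that is the treewidth.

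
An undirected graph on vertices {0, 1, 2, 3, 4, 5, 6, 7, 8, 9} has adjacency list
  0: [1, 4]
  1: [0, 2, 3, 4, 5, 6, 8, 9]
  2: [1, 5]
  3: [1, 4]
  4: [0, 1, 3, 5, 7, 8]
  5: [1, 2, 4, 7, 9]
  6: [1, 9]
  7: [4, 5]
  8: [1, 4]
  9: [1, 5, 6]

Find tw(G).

A width-2 tree decomposition is:
Bags: B1 = {1, 4, 5}  B2 = {4, 5, 7}  B3 = {1, 3, 4}  B4 = {0, 1, 4}  B5 = {1, 5, 9}  B6 = {1, 2, 5}  B7 = {1, 6, 9}  B8 = {1, 4, 8}
Tree: B1–B2, B1–B3, B1–B4, B1–B5, B5–B6, B5–B7, B3–B8
The largest bag has 3 vertices, giving width 2; this decomposition certifies tw(G) ≤ 2. For the lower bound, the 3 vertices {1, 5, 9} are pairwise adjacent, and any tree decomposition puts a clique entirely inside one bag — forcing width ≥ 2. Combining the bounds, tw(G) = 2.

2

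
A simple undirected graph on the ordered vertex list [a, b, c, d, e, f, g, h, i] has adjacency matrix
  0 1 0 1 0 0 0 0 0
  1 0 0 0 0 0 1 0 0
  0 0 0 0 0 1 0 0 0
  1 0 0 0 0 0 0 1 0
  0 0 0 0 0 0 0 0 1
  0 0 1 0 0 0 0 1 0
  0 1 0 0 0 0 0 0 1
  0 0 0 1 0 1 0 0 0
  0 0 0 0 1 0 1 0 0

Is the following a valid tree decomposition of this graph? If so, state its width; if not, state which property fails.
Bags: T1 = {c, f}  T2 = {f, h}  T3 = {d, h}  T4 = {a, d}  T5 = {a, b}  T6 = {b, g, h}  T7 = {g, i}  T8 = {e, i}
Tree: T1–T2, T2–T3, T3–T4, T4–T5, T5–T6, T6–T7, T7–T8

No — bags containing vertex h are not connected in the tree.

A tree decomposition must satisfy three properties: every vertex lies in some bag; for every edge, both endpoints lie together in some bag; and for every vertex, the bags containing it form a connected subtree. Here bags containing vertex h are not connected in the tree, so the decomposition is invalid.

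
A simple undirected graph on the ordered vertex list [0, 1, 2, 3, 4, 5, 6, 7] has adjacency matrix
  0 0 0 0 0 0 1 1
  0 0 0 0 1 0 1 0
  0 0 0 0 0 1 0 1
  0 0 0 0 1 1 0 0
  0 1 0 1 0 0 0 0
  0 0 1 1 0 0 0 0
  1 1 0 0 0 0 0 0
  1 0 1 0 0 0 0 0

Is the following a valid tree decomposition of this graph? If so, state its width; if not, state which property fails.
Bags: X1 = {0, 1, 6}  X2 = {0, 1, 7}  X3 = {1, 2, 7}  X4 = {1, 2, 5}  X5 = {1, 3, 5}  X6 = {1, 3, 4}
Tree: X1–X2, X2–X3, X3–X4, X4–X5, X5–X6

Vertex coverage: the bags together contain {0, 1, 2, 3, 4, 5, 6, 7}, the full vertex set. Edge coverage: each edge of G has both endpoints in at least one bag. Running intersection: for every vertex, the bags containing it form a connected subtree. All three properties hold, so this is a valid tree decomposition of width max|bag| − 1 = 2, and hence tw(G) ≤ 2.

Yes; width 2.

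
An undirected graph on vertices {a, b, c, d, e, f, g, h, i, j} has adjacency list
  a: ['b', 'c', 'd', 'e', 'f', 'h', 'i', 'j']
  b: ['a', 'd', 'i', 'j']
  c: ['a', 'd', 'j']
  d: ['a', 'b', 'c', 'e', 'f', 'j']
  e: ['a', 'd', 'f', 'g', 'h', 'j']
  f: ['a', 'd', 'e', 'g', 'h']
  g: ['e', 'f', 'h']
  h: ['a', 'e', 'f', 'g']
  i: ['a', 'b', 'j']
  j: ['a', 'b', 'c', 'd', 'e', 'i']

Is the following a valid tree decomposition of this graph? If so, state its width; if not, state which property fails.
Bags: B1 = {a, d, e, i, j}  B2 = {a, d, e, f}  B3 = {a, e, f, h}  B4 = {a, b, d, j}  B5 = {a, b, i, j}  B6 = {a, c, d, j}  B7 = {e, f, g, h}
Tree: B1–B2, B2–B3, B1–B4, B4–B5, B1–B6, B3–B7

A tree decomposition must satisfy three properties: every vertex lies in some bag; for every edge, both endpoints lie together in some bag; and for every vertex, the bags containing it form a connected subtree. Here bags containing vertex i are not connected in the tree, so the decomposition is invalid.

No — bags containing vertex i are not connected in the tree.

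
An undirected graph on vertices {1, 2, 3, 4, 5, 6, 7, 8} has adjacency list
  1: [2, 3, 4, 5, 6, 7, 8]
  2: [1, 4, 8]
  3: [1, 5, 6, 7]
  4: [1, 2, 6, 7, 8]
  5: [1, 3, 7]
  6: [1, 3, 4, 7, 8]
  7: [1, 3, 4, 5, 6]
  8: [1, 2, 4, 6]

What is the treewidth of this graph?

A width-3 tree decomposition is:
Bags: B1 = {1, 3, 5, 7}  B2 = {1, 3, 6, 7}  B3 = {1, 4, 6, 7}  B4 = {1, 4, 6, 8}  B5 = {1, 2, 4, 8}
Tree: B1–B2, B2–B3, B3–B4, B4–B5
Each bag holds 4 vertices, so the decomposition has width 3, which upper-bounds the treewidth. On the other hand G contains the 4-clique {1, 3, 5, 7}. A clique must lie in a single bag of any decomposition, so no decomposition can have width below 3. Combining the bounds, tw(G) = 3.

3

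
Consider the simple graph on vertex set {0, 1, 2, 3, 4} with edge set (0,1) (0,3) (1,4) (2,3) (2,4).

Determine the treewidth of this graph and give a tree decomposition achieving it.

The largest bag has 3 vertices, giving width 2; this decomposition certifies tw(G) ≤ 2. Since 0–1–4–2–3–0 is a cycle in G, G is not acyclic. Forests are exactly the graphs of treewidth ≤ 1, so tw(G) ≥ 2. Therefore the treewidth is 2.

Treewidth 2.
One optimal decomposition is:
Bags: B1 = {0, 1, 4}  B2 = {0, 2, 4}  B3 = {0, 2, 3}
Tree: B1–B2, B2–B3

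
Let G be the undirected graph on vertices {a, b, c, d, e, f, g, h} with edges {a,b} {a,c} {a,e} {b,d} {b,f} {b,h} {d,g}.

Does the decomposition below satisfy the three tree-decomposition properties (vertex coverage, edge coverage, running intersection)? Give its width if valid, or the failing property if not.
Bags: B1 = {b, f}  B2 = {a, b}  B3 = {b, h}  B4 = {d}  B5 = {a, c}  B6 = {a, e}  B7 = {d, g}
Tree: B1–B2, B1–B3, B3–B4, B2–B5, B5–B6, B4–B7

No — edge (b,d) lies in no bag.

A tree decomposition must satisfy three properties: every vertex lies in some bag; for every edge, both endpoints lie together in some bag; and for every vertex, the bags containing it form a connected subtree. Here edge (b,d) lies in no bag, so the decomposition is invalid.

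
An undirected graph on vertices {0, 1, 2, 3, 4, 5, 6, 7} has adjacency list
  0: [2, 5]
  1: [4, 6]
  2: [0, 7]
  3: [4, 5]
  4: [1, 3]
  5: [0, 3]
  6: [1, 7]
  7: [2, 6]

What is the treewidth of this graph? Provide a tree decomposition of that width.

Every bag has size at most 3, so the width is 3 − 1 = 2 and tw(G) ≤ 2. For the lower bound, G contains the cycle 5–3–4–1–6–7–2–0–5, so G is not a forest; only forests have treewidth ≤ 1, hence tw(G) ≥ 2. The upper and lower bounds meet at 2, so that is the treewidth.

Treewidth 2.
One optimal decomposition is:
Bags: B1 = {3, 4, 5}  B2 = {1, 4, 5}  B3 = {1, 5, 6}  B4 = {5, 6, 7}  B5 = {2, 5, 7}  B6 = {0, 2, 5}
Tree: B1–B2, B2–B3, B3–B4, B4–B5, B5–B6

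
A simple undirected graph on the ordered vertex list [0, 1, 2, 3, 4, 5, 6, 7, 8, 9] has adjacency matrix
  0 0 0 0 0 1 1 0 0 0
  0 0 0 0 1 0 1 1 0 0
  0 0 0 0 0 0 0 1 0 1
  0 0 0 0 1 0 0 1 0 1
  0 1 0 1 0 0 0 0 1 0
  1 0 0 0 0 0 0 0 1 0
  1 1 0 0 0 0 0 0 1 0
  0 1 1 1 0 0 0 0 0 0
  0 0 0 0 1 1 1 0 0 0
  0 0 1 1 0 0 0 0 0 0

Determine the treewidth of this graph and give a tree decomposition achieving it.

Every bag has size at most 3, so the width is 3 − 1 = 2 and tw(G) ≤ 2. The edges 5–0–6–8–5 form a cycle, so G is not a tree and its treewidth is at least 2. Combining the bounds, tw(G) = 2.

Treewidth 2.
One optimal decomposition is:
Bags: B1 = {0, 5, 8}  B2 = {0, 6, 8}  B3 = {4, 6, 8}  B4 = {1, 4, 6}  B5 = {1, 3, 4}  B6 = {1, 3, 7}  B7 = {3, 7, 9}  B8 = {2, 7, 9}
Tree: B1–B2, B2–B3, B3–B4, B4–B5, B5–B6, B6–B7, B7–B8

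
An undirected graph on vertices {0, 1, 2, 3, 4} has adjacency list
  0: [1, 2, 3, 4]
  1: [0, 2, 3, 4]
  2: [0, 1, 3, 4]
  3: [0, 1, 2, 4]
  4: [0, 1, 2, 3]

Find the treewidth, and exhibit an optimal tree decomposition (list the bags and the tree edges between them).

Treewidth 4.
One such decomposition:
Bags: B1 = {0, 1, 2, 3, 4}
Tree: (single bag)

A single bag containing all 5 vertices is trivially a valid decomposition of width 4. Conversely, {0, 1, 2, 3, 4} is a clique of size 5, and the vertices of any clique must share a bag in every tree decomposition; so some bag has ≥ 5 vertices and tw(G) ≥ 4. Therefore the treewidth is 4.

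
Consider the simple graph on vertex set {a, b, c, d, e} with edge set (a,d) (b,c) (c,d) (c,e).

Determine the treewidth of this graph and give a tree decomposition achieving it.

Each bag holds 2 vertices, so the decomposition has width 1, which upper-bounds the treewidth. Since G has at least one edge (e.g. c–b), it is not an edgeless graph, so tw(G) ≥ 1. The upper and lower bounds meet at 1, so that is the treewidth.

Treewidth 1.
One optimal decomposition is:
Bags: B1 = {b, c}  B2 = {c, e}  B3 = {c, d}  B4 = {a, d}
Tree: B1–B2, B1–B3, B3–B4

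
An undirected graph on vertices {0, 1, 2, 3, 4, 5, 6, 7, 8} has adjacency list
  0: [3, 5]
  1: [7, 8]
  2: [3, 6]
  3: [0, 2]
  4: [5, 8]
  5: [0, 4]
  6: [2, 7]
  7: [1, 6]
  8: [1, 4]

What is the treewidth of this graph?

2

A width-2 tree decomposition is:
Bags: B1 = {1, 4, 8}  B2 = {1, 4, 5}  B3 = {0, 1, 5}  B4 = {0, 1, 3}  B5 = {1, 2, 3}  B6 = {1, 2, 6}  B7 = {1, 6, 7}
Tree: B1–B2, B2–B3, B3–B4, B4–B5, B5–B6, B6–B7
Each bag holds 3 vertices, so the decomposition has width 2, which upper-bounds the treewidth. The edges 1–8–4–5–0–3–2–6–7–1 form a cycle, so G is not a tree and its treewidth is at least 2. The upper and lower bounds meet at 2, so that is the treewidth.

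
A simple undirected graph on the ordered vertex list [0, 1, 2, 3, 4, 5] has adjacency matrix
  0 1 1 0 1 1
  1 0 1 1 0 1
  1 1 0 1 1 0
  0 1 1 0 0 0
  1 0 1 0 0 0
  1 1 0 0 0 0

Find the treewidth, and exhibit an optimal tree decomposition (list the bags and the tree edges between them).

Treewidth 2.
One optimal decomposition is:
Bags: B1 = {1, 2, 3}  B2 = {0, 1, 2}  B3 = {0, 1, 5}  B4 = {0, 2, 4}
Tree: B1–B2, B2–B3, B2–B4

Each bag holds 3 vertices, so the decomposition has width 2, which upper-bounds the treewidth. Conversely, {0, 1, 2} is a clique of size 3, and the vertices of any clique must share a bag in every tree decomposition; so some bag has ≥ 3 vertices and tw(G) ≥ 2. Hence tw(G) = 2 exactly.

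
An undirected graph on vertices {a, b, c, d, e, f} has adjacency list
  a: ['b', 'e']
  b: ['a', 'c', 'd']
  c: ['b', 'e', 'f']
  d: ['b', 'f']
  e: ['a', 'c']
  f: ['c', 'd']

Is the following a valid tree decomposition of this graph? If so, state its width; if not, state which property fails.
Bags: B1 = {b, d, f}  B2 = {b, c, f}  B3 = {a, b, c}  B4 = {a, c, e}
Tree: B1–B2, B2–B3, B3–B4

Every vertex of G appears in some bag (union = {a, b, c, d, e, f}); every edge is covered by a bag; and for each vertex v the set of bags containing v is connected in the bag tree. The decomposition is therefore valid. The largest bag has 3 vertices, so the width is 2.

Yes; width 2.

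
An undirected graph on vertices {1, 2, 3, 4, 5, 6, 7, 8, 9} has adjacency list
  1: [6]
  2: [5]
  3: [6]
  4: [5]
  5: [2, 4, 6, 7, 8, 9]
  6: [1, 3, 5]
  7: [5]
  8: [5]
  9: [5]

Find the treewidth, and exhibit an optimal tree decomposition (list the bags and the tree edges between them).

The largest bag has 2 vertices, giving width 1; this decomposition certifies tw(G) ≤ 1. Any graph with an edge has treewidth ≥ 1, and G has the edge 5–8. Combining the bounds, tw(G) = 1.

Treewidth 1.
One optimal decomposition is:
Bags: B1 = {5, 8}  B2 = {5, 7}  B3 = {2, 5}  B4 = {5, 6}  B5 = {4, 5}  B6 = {3, 6}  B7 = {1, 6}  B8 = {5, 9}
Tree: B1–B2, B2–B3, B3–B4, B1–B5, B4–B6, B6–B7, B3–B8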